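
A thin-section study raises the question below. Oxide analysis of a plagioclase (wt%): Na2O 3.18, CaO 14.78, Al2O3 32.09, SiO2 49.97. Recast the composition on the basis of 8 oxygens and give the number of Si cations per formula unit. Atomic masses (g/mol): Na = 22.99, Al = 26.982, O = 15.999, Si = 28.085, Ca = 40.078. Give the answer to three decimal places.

Na2O (M=61.979): mol = 0.05131; Na = 0.10262, O = 0.05131.
CaO (M=56.077): mol = 0.26357; Ca = 0.26357, O = 0.26357.
Al2O3 (M=101.961): mol = 0.31473; Al = 0.62946, O = 0.94419.
SiO2 (M=60.083): mol = 0.83168; Si = 0.83168, O = 1.66336.
ΣO = 2.92243; factor = 8/ΣO = 2.73745.
Si apfu = 0.83168 × 2.73745 = 2.277.

2.277 Si apfu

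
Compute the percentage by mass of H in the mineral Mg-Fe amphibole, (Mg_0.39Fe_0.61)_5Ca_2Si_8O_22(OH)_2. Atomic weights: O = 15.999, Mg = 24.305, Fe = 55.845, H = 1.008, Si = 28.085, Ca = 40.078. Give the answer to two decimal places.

M((Mg_0.39Fe_0.61)_5Ca_2Si_8O_22(OH)_2) = 908.550 g/mol.
H contributes 2 × 1.008 = 2.016 g per mole.
2.016/908.550 = 0.0022 → 0.22%.

0.22 weight percent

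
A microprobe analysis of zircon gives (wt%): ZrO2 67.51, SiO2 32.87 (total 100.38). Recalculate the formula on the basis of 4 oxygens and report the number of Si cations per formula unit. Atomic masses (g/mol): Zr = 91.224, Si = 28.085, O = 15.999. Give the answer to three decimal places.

ZrO2: 67.51/123.222 = 0.54787 mol → 0.54787 mol Zr, 1.09574 mol O.
SiO2: 32.87/60.083 = 0.54708 mol → 0.54708 mol Si, 1.09416 mol O.
Total oxygen = 2.18990 mol. Normalization factor = 4/2.18990 = 1.82657.
Si per 4 O = 0.54708 × 1.82657 = 0.999.

0.999 Si apfu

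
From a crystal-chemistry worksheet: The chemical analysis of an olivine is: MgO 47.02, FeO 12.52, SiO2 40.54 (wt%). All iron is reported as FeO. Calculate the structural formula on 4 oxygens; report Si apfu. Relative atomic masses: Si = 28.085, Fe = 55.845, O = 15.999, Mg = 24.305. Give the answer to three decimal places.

1.003 Si apfu

47.02 wt% MgO ÷ 40.304 g/mol = 1.16663 mol, giving 1.16663 Mg and 1.16663 O.
12.52 wt% FeO ÷ 71.844 g/mol = 0.17427 mol, giving 0.17427 Fe and 0.17427 O.
40.54 wt% SiO2 ÷ 60.083 g/mol = 0.67473 mol, giving 0.67473 Si and 1.34946 O.
Oxygen sums to 2.69036; scaling by 4/2.69036 = 1.48679 puts the formula on 4 O.
Si: 0.67473 × 1.48679 = 1.003 atoms per formula unit.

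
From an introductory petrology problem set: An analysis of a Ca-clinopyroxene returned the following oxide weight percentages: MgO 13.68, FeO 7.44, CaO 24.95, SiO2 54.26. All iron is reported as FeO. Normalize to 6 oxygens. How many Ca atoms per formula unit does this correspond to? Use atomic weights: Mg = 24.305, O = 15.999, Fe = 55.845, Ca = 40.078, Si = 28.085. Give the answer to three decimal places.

MgO (M=40.304): mol = 0.33942; Mg = 0.33942, O = 0.33942.
FeO (M=71.844): mol = 0.10356; Fe = 0.10356, O = 0.10356.
CaO (M=56.077): mol = 0.44492; Ca = 0.44492, O = 0.44492.
SiO2 (M=60.083): mol = 0.90308; Si = 0.90308, O = 1.80616.
ΣO = 2.69406; factor = 6/ΣO = 2.22712.
Ca apfu = 0.44492 × 2.22712 = 0.991.

0.991 Ca apfu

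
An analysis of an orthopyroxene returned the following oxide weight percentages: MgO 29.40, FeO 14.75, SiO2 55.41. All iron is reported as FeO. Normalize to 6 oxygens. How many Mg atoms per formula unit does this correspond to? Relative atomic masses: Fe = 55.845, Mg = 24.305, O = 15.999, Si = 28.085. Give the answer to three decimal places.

1.575 Mg apfu

MgO (M=40.304): mol = 0.72946; Mg = 0.72946, O = 0.72946.
FeO (M=71.844): mol = 0.20531; Fe = 0.20531, O = 0.20531.
SiO2 (M=60.083): mol = 0.92222; Si = 0.92222, O = 1.84444.
ΣO = 2.77921; factor = 6/ΣO = 2.15889.
Mg apfu = 0.72946 × 2.15889 = 1.575.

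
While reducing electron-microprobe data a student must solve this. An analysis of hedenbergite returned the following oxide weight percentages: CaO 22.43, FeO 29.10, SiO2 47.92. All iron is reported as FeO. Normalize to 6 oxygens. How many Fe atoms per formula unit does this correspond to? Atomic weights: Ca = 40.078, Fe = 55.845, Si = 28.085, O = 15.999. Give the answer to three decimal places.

CaO (M=56.077): mol = 0.39999; Ca = 0.39999, O = 0.39999.
FeO (M=71.844): mol = 0.40504; Fe = 0.40504, O = 0.40504.
SiO2 (M=60.083): mol = 0.79756; Si = 0.79756, O = 1.59512.
ΣO = 2.40015; factor = 6/ΣO = 2.49984.
Fe apfu = 0.40504 × 2.49984 = 1.013.

1.013 Fe apfu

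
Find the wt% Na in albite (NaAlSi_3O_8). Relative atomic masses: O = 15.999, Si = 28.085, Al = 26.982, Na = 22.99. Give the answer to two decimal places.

Formula mass = 1×22.99 + 1×26.982 + 3×28.085 + 8×15.999 = 262.219 g/mol, of which 22.990 g is Na.
So Na makes up 22.990/262.219 = 0.0877 of the mass, i.e. 8.77%.

8.77 mass %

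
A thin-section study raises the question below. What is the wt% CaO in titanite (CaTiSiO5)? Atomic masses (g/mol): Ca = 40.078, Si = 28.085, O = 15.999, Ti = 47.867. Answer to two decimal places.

Molar mass of CaTiSiO5 = 1*40.078 + 1*47.867 + 1*28.085 + 5*15.999 = 196.025 g/mol.
Each formula unit contains 1 Ca, equivalent to 1/1 = 1.0000 mol CaO.
M(CaO) = 1×40.078 + 1×15.999 = 56.077 g/mol.
Mass of CaO per formula unit = 1.0000 × 56.077 = 56.077 g.
CaO wt% = 56.077 / 196.025 × 100 = 28.61%.

28.61 wt%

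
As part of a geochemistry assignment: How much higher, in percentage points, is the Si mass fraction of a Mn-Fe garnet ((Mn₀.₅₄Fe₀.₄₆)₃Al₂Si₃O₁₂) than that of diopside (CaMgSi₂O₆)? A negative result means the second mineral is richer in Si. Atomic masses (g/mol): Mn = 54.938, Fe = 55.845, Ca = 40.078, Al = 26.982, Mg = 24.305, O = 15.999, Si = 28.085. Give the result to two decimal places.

First mineral: 84.255 g Si in 496.273 g formula = 16.98 wt% Si.
Second mineral: 56.170 g Si in 216.547 g formula = 25.94 wt% Si.
16.98% − 25.94% gives a difference of -8.96 percentage points.

-8.96 percentage points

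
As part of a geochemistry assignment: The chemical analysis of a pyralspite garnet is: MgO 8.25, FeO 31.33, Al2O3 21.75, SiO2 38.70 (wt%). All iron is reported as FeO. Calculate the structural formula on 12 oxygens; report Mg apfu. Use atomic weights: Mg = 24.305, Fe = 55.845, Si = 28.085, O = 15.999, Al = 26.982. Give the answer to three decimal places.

MgO: 8.25/40.304 = 0.20469 mol → 0.20469 mol Mg, 0.20469 mol O.
FeO: 31.33/71.844 = 0.43608 mol → 0.43608 mol Fe, 0.43608 mol O.
Al2O3: 21.75/101.961 = 0.21332 mol → 0.42664 mol Al, 0.63996 mol O.
SiO2: 38.70/60.083 = 0.64411 mol → 0.64411 mol Si, 1.28822 mol O.
Total oxygen = 2.56895 mol. Normalization factor = 12/2.56895 = 4.67117.
Mg per 12 O = 0.20469 × 4.67117 = 0.956.

0.956 Mg apfu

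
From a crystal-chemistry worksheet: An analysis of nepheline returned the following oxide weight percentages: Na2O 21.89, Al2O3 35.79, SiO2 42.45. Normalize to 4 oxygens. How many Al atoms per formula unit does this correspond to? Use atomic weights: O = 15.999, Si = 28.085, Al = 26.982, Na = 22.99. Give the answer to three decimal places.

Na2O: 21.89/61.979 = 0.35318 mol → 0.70636 mol Na, 0.35318 mol O.
Al2O3: 35.79/101.961 = 0.35102 mol → 0.70204 mol Al, 1.05306 mol O.
SiO2: 42.45/60.083 = 0.70652 mol → 0.70652 mol Si, 1.41304 mol O.
Total oxygen = 2.81928 mol. Normalization factor = 4/2.81928 = 1.41880.
Al per 4 O = 0.70204 × 1.41880 = 0.996.

0.996 Al apfu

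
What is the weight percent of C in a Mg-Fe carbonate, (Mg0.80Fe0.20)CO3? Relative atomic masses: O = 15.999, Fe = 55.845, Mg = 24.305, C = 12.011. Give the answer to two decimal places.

Molar mass of (Mg0.80Fe0.20)CO3: 0.80·24.305 + 0.20·55.845 + 1·12.011 + 3·15.999 = 90.621 g/mol.
Mass of C per formula unit: 1 × 12.011 = 12.011 g.
Weight fraction C = 12.011 / 90.621 = 0.1325.

13.25 wt%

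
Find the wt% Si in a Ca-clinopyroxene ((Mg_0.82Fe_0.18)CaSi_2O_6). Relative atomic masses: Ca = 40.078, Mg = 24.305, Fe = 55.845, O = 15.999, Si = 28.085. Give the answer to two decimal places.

25.28 wt%

Formula mass = 0.82·24.305 + 0.18·55.845 + 1·40.078 + 2·28.085 + 6·15.999 = 222.224 g/mol, of which 56.170 g is Si.
So Si makes up 56.170/222.224 = 0.2528 of the mass, i.e. 25.28%.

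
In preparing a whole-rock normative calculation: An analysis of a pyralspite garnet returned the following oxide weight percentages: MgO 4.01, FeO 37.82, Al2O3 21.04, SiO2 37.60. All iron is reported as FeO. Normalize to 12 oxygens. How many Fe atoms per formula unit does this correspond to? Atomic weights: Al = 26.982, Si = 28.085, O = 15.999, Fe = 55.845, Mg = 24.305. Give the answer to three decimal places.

4.01 wt% MgO ÷ 40.304 g/mol = 0.09949 mol, giving 0.09949 Mg and 0.09949 O.
37.82 wt% FeO ÷ 71.844 g/mol = 0.52642 mol, giving 0.52642 Fe and 0.52642 O.
21.04 wt% Al2O3 ÷ 101.961 g/mol = 0.20635 mol, giving 0.41270 Al and 0.61905 O.
37.60 wt% SiO2 ÷ 60.083 g/mol = 0.62580 mol, giving 0.62580 Si and 1.25160 O.
Oxygen sums to 2.49656; scaling by 12/2.49656 = 4.80661 puts the formula on 12 O.
Fe: 0.52642 × 4.80661 = 2.530 atoms per formula unit.

2.530 Fe apfu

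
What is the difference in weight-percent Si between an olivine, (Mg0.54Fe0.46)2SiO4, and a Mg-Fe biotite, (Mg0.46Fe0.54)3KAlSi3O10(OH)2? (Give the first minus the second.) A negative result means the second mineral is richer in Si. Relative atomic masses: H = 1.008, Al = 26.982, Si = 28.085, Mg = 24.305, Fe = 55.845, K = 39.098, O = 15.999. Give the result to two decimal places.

Si in (Mg0.54Fe0.46)2SiO4: molar mass 169.708 g/mol; 1×28.085 = 28.085 g → 16.55 wt%.
Si in (Mg0.46Fe0.54)3KAlSi3O10(OH)2: molar mass 468.349 g/mol; 3×28.085 = 84.255 g → 17.99 wt%.
Difference = 16.55 − 17.99 = -1.44 percentage points.

-1.44 percentage points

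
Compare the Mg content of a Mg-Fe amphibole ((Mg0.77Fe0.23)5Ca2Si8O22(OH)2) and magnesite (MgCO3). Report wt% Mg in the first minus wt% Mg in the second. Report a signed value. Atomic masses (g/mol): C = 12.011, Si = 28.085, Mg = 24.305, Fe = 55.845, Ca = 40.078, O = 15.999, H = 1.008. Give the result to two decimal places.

-17.80 percentage points

M((Mg0.77Fe0.23)5Ca2Si8O22(OH)2) = 848.624 g/mol, so wt% Mg = 93.574/848.624 × 100 = 11.03%.
M(MgCO3) = 84.313 g/mol, so wt% Mg = 24.305/84.313 × 100 = 28.83%.
11.03 − 28.83 = -17.80 pp.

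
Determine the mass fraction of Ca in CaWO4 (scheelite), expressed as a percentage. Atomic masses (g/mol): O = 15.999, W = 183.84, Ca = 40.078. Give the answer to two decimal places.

13.92 wt%

M(CaWO4) = 287.914 g/mol.
Ca contributes 1 × 40.078 = 40.078 g per mole.
40.078/287.914 = 0.1392 → 13.92%.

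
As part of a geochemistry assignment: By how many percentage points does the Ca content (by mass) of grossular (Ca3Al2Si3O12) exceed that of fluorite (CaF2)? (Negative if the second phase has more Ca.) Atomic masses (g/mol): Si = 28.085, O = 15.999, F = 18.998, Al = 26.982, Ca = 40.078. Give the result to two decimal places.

-24.64 percentage points

Ca in Ca3Al2Si3O12: molar mass 450.441 g/mol; 3×40.078 = 120.234 g → 26.69 wt%.
Ca in CaF2: molar mass 78.074 g/mol; 1×40.078 = 40.078 g → 51.33 wt%.
Difference = 26.69 − 51.33 = -24.64 percentage points.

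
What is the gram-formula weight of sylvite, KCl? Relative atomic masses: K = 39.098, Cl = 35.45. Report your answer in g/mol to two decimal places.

74.55 g/mol

K: 1 × 39.098 = 39.0980
Cl: 1 × 35.45 = 35.4500
Summing the contributions gives the formula mass.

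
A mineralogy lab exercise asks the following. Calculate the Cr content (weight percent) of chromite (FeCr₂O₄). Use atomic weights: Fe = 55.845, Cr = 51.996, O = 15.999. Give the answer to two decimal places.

46.46 weight percent

M(FeCr₂O₄) = 223.833 g/mol.
Cr contributes 2 × 51.996 = 103.992 g per mole.
103.992/223.833 = 0.4646 → 46.46%.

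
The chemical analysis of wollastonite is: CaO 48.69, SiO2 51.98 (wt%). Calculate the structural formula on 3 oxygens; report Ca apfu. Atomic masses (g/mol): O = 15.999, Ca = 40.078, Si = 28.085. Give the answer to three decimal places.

1.002 Ca apfu

CaO (M=56.077): mol = 0.86827; Ca = 0.86827, O = 0.86827.
SiO2 (M=60.083): mol = 0.86514; Si = 0.86514, O = 1.73028.
ΣO = 2.59855; factor = 3/ΣO = 1.15449.
Ca apfu = 0.86827 × 1.15449 = 1.002.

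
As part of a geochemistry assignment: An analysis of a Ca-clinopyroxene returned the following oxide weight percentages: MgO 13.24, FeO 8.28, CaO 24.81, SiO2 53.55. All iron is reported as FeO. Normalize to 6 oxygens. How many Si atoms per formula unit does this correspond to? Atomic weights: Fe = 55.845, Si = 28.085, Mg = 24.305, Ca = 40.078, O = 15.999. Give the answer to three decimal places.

2.004 Si apfu

13.24 wt% MgO ÷ 40.304 g/mol = 0.32850 mol, giving 0.32850 Mg and 0.32850 O.
8.28 wt% FeO ÷ 71.844 g/mol = 0.11525 mol, giving 0.11525 Fe and 0.11525 O.
24.81 wt% CaO ÷ 56.077 g/mol = 0.44243 mol, giving 0.44243 Ca and 0.44243 O.
53.55 wt% SiO2 ÷ 60.083 g/mol = 0.89127 mol, giving 0.89127 Si and 1.78254 O.
Oxygen sums to 2.66872; scaling by 6/2.66872 = 2.24827 puts the formula on 6 O.
Si: 0.89127 × 2.24827 = 2.004 atoms per formula unit.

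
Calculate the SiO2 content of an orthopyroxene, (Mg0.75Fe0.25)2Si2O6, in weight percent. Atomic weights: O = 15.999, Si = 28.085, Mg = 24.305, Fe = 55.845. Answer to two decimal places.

Formula mass = 216.544 g/mol.
2 Si → 2.0000 mol SiO2 per formula unit; M(SiO2) = 60.083, so SiO2 mass = 120.166 g.
120.166/216.544 × 100 = 55.49 wt%.

55.49 wt%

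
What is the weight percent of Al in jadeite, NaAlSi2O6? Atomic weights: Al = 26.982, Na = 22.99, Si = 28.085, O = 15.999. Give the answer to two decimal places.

13.35 mass %

Molar mass of NaAlSi2O6: 1*22.99 + 1*26.982 + 2*28.085 + 6*15.999 = 202.136 g/mol.
Mass of Al per formula unit: 1 × 26.982 = 26.982 g.
Weight fraction Al = 26.982 / 202.136 = 0.1335.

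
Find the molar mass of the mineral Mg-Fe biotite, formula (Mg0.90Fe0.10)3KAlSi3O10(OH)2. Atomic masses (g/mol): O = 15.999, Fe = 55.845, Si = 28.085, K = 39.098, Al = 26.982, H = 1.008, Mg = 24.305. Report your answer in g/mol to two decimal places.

426.72 g/mol

Mg: 2.70 × 24.305 = 65.6235
Fe: 0.30 × 55.845 = 16.7535
K: 1 × 39.098 = 39.0980
Al: 1 × 26.982 = 26.9820
Si: 3 × 28.085 = 84.2550
O: 12 × 15.999 = 191.9880
H: 2 × 1.008 = 2.0160
Summing the contributions gives the formula mass.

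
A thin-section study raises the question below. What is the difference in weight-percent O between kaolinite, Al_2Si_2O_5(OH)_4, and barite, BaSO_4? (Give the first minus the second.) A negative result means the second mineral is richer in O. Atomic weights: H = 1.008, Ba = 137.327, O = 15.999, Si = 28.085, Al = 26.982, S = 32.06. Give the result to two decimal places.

28.36 percentage points

O in Al_2Si_2O_5(OH)_4: molar mass 258.157 g/mol; 9×15.999 = 143.991 g → 55.78 wt%.
O in BaSO_4: molar mass 233.383 g/mol; 4×15.999 = 63.996 g → 27.42 wt%.
Difference = 55.78 − 27.42 = 28.36 percentage points.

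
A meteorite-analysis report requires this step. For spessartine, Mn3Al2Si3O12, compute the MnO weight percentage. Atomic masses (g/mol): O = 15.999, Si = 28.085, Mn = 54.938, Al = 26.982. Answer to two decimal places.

42.99 wt%

M(Mn3Al2Si3O12) = 495.021 g/mol; M(MnO) = 70.937 g/mol.
Moles MnO per formula unit = 3 Mn ÷ 1 = 3.0000.
MnO fraction = (3.0000 × 70.937) / 495.021 = 212.811/495.021 = 0.4299.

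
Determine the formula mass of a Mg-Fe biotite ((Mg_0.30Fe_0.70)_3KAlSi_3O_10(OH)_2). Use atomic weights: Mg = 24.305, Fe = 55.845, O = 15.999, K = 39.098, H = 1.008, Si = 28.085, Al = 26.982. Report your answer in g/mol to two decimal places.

Mg: 0.90 × 24.305 = 21.8745
Fe: 2.10 × 55.845 = 117.2745
K: 1 × 39.098 = 39.0980
Al: 1 × 26.982 = 26.9820
Si: 3 × 28.085 = 84.2550
O: 12 × 15.999 = 191.9880
H: 2 × 1.008 = 2.0160
Summing the contributions gives the formula mass.

483.49 g/mol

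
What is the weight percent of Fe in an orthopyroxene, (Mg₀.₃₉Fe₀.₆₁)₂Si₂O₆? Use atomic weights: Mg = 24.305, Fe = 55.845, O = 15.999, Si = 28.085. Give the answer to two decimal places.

M((Mg₀.₃₉Fe₀.₆₁)₂Si₂O₆) = 239.253 g/mol.
Fe contributes 1.22 × 55.845 = 68.131 g per mole.
68.131/239.253 = 0.2848 → 28.48%.

28.48 weight percent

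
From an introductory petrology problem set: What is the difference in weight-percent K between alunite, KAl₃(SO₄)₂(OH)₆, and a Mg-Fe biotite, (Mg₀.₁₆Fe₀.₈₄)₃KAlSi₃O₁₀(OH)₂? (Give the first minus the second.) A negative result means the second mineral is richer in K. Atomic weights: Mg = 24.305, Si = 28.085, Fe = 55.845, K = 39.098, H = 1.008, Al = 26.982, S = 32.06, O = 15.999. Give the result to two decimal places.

M(KAl₃(SO₄)₂(OH)₆) = 414.198 g/mol, so wt% K = 39.098/414.198 × 100 = 9.44%.
M((Mg₀.₁₆Fe₀.₈₄)₃KAlSi₃O₁₀(OH)₂) = 496.735 g/mol, so wt% K = 39.098/496.735 × 100 = 7.87%.
9.44 − 7.87 = 1.57 pp.

1.57 percentage points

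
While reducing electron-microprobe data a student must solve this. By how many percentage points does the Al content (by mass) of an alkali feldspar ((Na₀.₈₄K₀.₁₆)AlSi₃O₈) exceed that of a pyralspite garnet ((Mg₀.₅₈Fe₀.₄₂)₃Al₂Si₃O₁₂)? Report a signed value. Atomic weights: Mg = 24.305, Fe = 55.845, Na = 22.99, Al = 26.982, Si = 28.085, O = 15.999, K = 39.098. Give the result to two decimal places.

M((Na₀.₈₄K₀.₁₆)AlSi₃O₈) = 264.796 g/mol, so wt% Al = 26.982/264.796 × 100 = 10.19%.
M((Mg₀.₅₈Fe₀.₄₂)₃Al₂Si₃O₁₂) = 442.862 g/mol, so wt% Al = 53.964/442.862 × 100 = 12.19%.
10.19 − 12.19 = -2.00 pp.

-2.00 percentage points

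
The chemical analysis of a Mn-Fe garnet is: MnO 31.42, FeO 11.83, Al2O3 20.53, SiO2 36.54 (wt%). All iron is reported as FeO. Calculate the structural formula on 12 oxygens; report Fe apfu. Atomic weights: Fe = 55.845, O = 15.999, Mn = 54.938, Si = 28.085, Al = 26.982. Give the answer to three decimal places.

MnO: 31.42/70.937 = 0.44293 mol → 0.44293 mol Mn, 0.44293 mol O.
FeO: 11.83/71.844 = 0.16466 mol → 0.16466 mol Fe, 0.16466 mol O.
Al2O3: 20.53/101.961 = 0.20135 mol → 0.40270 mol Al, 0.60405 mol O.
SiO2: 36.54/60.083 = 0.60816 mol → 0.60816 mol Si, 1.21632 mol O.
Total oxygen = 2.42796 mol. Normalization factor = 12/2.42796 = 4.94242.
Fe per 12 O = 0.16466 × 4.94242 = 0.814.

0.814 Fe apfu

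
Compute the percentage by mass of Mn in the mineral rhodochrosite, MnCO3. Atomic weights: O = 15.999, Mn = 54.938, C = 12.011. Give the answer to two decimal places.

47.79 mass %

M(MnCO3) = 114.946 g/mol.
Mn contributes 1 × 54.938 = 54.938 g per mole.
54.938/114.946 = 0.4779 → 47.79%.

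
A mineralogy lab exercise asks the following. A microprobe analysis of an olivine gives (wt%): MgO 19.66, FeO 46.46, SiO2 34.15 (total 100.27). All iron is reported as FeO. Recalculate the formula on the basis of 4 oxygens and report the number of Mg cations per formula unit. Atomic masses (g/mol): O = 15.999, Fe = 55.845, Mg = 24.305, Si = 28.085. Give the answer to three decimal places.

MgO (M=40.304): mol = 0.48779; Mg = 0.48779, O = 0.48779.
FeO (M=71.844): mol = 0.64668; Fe = 0.64668, O = 0.64668.
SiO2 (M=60.083): mol = 0.56838; Si = 0.56838, O = 1.13676.
ΣO = 2.27123; factor = 4/ΣO = 1.76116.
Mg apfu = 0.48779 × 1.76116 = 0.859.

0.859 Mg apfu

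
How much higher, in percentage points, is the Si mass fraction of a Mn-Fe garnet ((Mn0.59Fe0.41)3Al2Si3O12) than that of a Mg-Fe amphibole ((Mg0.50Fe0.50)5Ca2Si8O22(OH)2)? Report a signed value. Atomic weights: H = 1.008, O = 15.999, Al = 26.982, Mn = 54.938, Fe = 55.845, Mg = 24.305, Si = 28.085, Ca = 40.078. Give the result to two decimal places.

Si in (Mn0.59Fe0.41)3Al2Si3O12: molar mass 496.137 g/mol; 3×28.085 = 84.255 g → 16.98 wt%.
Si in (Mg0.50Fe0.50)5Ca2Si8O22(OH)2: molar mass 891.203 g/mol; 8×28.085 = 224.680 g → 25.21 wt%.
Difference = 16.98 − 25.21 = -8.23 percentage points.

-8.23 percentage points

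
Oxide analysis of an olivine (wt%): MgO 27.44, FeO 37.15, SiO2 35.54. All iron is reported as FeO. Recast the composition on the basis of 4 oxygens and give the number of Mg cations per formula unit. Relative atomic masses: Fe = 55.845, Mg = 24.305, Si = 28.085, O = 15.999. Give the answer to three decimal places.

1.144 Mg apfu

MgO (M=40.304): mol = 0.68083; Mg = 0.68083, O = 0.68083.
FeO (M=71.844): mol = 0.51709; Fe = 0.51709, O = 0.51709.
SiO2 (M=60.083): mol = 0.59152; Si = 0.59152, O = 1.18304.
ΣO = 2.38096; factor = 4/ΣO = 1.67999.
Mg apfu = 0.68083 × 1.67999 = 1.144.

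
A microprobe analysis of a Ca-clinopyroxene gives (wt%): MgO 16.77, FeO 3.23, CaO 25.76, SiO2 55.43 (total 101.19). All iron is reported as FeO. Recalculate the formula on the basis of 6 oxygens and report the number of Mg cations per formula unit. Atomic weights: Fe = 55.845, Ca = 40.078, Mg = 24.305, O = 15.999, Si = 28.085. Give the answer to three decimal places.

MgO (M=40.304): mol = 0.41609; Mg = 0.41609, O = 0.41609.
FeO (M=71.844): mol = 0.04496; Fe = 0.04496, O = 0.04496.
CaO (M=56.077): mol = 0.45937; Ca = 0.45937, O = 0.45937.
SiO2 (M=60.083): mol = 0.92256; Si = 0.92256, O = 1.84512.
ΣO = 2.76554; factor = 6/ΣO = 2.16956.
Mg apfu = 0.41609 × 2.16956 = 0.903.

0.903 Mg apfu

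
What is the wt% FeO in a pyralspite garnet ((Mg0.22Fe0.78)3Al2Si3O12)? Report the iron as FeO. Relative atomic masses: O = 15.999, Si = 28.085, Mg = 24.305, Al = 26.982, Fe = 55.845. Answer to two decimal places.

35.25 wt%

M((Mg0.22Fe0.78)3Al2Si3O12) = 476.926 g/mol; M(FeO) = 71.844 g/mol.
Moles FeO per formula unit = 2.34 Fe ÷ 1 = 2.3400.
FeO fraction = (2.3400 × 71.844) / 476.926 = 168.115/476.926 = 0.3525.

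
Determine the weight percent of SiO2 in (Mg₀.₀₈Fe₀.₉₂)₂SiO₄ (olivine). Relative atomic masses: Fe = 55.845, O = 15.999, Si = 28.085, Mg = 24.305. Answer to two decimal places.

Molar mass of (Mg₀.₀₈Fe₀.₉₂)₂SiO₄ = 0.16*24.305 + 1.84*55.845 + 1*28.085 + 4*15.999 = 198.725 g/mol.
Each formula unit contains 1 Si, equivalent to 1/1 = 1.0000 mol SiO2.
M(SiO2) = 1×28.085 + 2×15.999 = 60.083 g/mol.
Mass of SiO2 per formula unit = 1.0000 × 60.083 = 60.083 g.
SiO2 wt% = 60.083 / 198.725 × 100 = 30.23%.

30.23 wt%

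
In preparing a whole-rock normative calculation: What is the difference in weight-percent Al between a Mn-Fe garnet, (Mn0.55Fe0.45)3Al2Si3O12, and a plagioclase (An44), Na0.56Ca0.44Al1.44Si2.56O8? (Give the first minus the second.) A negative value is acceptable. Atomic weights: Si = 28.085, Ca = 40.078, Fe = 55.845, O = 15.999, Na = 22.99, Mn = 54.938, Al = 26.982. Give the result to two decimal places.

Al in (Mn0.55Fe0.45)3Al2Si3O12: molar mass 496.245 g/mol; 2×26.982 = 53.964 g → 10.87 wt%.
Al in Na0.56Ca0.44Al1.44Si2.56O8: molar mass 269.252 g/mol; 1.44×26.982 = 38.854 g → 14.43 wt%.
Difference = 10.87 − 14.43 = -3.56 percentage points.

-3.56 percentage points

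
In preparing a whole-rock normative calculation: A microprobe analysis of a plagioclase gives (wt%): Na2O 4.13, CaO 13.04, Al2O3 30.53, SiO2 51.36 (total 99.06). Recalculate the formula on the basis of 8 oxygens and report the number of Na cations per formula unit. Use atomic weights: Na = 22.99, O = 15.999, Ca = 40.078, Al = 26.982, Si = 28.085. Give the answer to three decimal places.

Na2O: 4.13/61.979 = 0.06664 mol → 0.13328 mol Na, 0.06664 mol O.
CaO: 13.04/56.077 = 0.23254 mol → 0.23254 mol Ca, 0.23254 mol O.
Al2O3: 30.53/101.961 = 0.29943 mol → 0.59886 mol Al, 0.89829 mol O.
SiO2: 51.36/60.083 = 0.85482 mol → 0.85482 mol Si, 1.70964 mol O.
Total oxygen = 2.90711 mol. Normalization factor = 8/2.90711 = 2.75187.
Na per 8 O = 0.13328 × 2.75187 = 0.367.

0.367 Na apfu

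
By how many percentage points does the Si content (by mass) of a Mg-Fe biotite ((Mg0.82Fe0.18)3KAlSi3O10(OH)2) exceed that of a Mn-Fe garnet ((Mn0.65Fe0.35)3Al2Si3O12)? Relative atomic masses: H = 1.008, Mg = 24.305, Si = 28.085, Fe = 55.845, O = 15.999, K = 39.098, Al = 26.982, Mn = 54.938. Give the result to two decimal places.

First mineral: 84.255 g Si in 434.286 g formula = 19.40 wt% Si.
Second mineral: 84.255 g Si in 495.973 g formula = 16.99 wt% Si.
19.40% − 16.99% gives a difference of 2.41 percentage points.

2.41 percentage points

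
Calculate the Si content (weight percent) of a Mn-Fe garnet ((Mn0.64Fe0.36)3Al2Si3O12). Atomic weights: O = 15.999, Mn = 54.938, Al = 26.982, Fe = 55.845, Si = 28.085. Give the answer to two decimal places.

16.99 weight percent

Molar mass of (Mn0.64Fe0.36)3Al2Si3O12: 1.92*54.938 + 1.08*55.845 + 2*26.982 + 3*28.085 + 12*15.999 = 496.001 g/mol.
Mass of Si per formula unit: 3 × 28.085 = 84.255 g.
Weight fraction Si = 84.255 / 496.001 = 0.1699.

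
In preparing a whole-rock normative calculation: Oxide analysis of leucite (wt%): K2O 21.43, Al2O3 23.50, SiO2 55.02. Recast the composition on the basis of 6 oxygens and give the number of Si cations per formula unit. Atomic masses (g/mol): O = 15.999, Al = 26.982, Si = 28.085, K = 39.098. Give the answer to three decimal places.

21.43 wt% K2O ÷ 94.195 g/mol = 0.22751 mol, giving 0.45502 K and 0.22751 O.
23.50 wt% Al2O3 ÷ 101.961 g/mol = 0.23048 mol, giving 0.46096 Al and 0.69144 O.
55.02 wt% SiO2 ÷ 60.083 g/mol = 0.91573 mol, giving 0.91573 Si and 1.83146 O.
Oxygen sums to 2.75041; scaling by 6/2.75041 = 2.18149 puts the formula on 6 O.
Si: 0.91573 × 2.18149 = 1.998 atoms per formula unit.

1.998 Si apfu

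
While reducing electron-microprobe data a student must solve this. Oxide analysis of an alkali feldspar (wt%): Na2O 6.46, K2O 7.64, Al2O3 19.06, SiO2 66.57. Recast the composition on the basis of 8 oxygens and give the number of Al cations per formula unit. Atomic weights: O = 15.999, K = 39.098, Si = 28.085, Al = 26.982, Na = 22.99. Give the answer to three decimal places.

1.010 Al apfu

Na2O (M=61.979): mol = 0.10423; Na = 0.20846, O = 0.10423.
K2O (M=94.195): mol = 0.08111; K = 0.16222, O = 0.08111.
Al2O3 (M=101.961): mol = 0.18693; Al = 0.37386, O = 0.56079.
SiO2 (M=60.083): mol = 1.10797; Si = 1.10797, O = 2.21594.
ΣO = 2.96207; factor = 8/ΣO = 2.70081.
Al apfu = 0.37386 × 2.70081 = 1.010.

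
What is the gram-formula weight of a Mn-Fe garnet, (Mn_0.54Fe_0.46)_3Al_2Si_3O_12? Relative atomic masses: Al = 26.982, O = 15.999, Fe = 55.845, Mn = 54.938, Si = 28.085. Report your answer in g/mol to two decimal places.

M = 1.62·54.938 + 1.38·55.845 + 2·26.982 + 3·28.085 + 12·15.999

496.27 g/mol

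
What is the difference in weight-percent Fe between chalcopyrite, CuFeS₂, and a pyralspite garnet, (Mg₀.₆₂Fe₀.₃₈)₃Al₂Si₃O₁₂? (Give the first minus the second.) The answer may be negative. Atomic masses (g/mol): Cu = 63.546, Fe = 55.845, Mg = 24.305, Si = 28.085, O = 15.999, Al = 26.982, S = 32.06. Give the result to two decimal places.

M(CuFeS₂) = 183.511 g/mol, so wt% Fe = 55.845/183.511 × 100 = 30.43%.
M((Mg₀.₆₂Fe₀.₃₈)₃Al₂Si₃O₁₂) = 439.078 g/mol, so wt% Fe = 63.663/439.078 × 100 = 14.50%.
30.43 − 14.50 = 15.93 pp.

15.93 percentage points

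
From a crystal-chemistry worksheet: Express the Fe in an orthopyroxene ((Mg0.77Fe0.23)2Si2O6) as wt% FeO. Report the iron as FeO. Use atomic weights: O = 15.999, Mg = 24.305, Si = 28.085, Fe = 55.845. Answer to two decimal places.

M((Mg0.77Fe0.23)2Si2O6) = 215.282 g/mol; M(FeO) = 71.844 g/mol.
Moles FeO per formula unit = 0.46 Fe ÷ 1 = 0.4600.
FeO fraction = (0.4600 × 71.844) / 215.282 = 33.048/215.282 = 0.1535.

15.35 wt%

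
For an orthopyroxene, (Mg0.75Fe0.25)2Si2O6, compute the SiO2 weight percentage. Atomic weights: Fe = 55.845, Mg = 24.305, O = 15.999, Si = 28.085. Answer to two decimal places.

Molar mass of (Mg0.75Fe0.25)2Si2O6 = 1.50·24.305 + 0.50·55.845 + 2·28.085 + 6·15.999 = 216.544 g/mol.
Each formula unit contains 2 Si, equivalent to 2/1 = 2.0000 mol SiO2.
M(SiO2) = 1×28.085 + 2×15.999 = 60.083 g/mol.
Mass of SiO2 per formula unit = 2.0000 × 60.083 = 120.166 g.
SiO2 wt% = 120.166 / 216.544 × 100 = 55.49%.

55.49 wt%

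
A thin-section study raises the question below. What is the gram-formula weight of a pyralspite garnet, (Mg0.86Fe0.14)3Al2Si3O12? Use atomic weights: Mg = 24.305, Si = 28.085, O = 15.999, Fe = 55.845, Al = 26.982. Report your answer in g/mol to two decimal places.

416.37 g/mol

The formula mass is the sum 2.58(24.305) + 0.42(55.845) + 2(26.982) + 3(28.085) + 12(15.999).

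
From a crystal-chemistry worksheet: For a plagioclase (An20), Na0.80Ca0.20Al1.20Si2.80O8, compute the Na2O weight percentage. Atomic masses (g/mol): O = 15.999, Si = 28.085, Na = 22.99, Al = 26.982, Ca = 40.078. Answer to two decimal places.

Formula mass = 265.416 g/mol.
0.80 Na → 0.4000 mol Na2O per formula unit; M(Na2O) = 61.979, so Na2O mass = 24.792 g.
24.792/265.416 × 100 = 9.34 wt%.

9.34 wt%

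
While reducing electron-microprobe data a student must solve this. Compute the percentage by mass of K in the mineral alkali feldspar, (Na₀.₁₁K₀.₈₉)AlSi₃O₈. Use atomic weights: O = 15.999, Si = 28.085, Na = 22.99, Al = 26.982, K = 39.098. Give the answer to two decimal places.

Molar mass of (Na₀.₁₁K₀.₈₉)AlSi₃O₈: 0.11*22.99 + 0.89*39.098 + 1*26.982 + 3*28.085 + 8*15.999 = 276.555 g/mol.
Mass of K per formula unit: 0.89 × 39.098 = 34.797 g.
Weight fraction K = 34.797 / 276.555 = 0.1258.

12.58 mass %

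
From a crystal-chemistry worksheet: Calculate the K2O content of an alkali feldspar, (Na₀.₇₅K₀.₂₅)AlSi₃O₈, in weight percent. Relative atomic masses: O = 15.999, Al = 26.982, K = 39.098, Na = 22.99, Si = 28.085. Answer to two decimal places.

4.42 wt%

Formula mass = 266.246 g/mol.
0.25 K → 0.1250 mol K2O per formula unit; M(K2O) = 94.195, so K2O mass = 11.774 g.
11.774/266.246 × 100 = 4.42 wt%.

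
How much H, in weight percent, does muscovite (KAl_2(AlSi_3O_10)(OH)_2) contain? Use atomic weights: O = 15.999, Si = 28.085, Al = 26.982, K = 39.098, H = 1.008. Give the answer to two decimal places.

M(KAl_2(AlSi_3O_10)(OH)_2) = 398.303 g/mol.
H contributes 2 × 1.008 = 2.016 g per mole.
2.016/398.303 = 0.0051 → 0.51%.

0.51 weight percent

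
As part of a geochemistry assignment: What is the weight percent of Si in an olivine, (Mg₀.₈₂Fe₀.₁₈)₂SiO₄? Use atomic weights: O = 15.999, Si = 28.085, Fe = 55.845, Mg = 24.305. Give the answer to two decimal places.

18.47 wt%

Molar mass of (Mg₀.₈₂Fe₀.₁₈)₂SiO₄: 1.64×24.305 + 0.36×55.845 + 1×28.085 + 4×15.999 = 152.045 g/mol.
Mass of Si per formula unit: 1 × 28.085 = 28.085 g.
Weight fraction Si = 28.085 / 152.045 = 0.1847.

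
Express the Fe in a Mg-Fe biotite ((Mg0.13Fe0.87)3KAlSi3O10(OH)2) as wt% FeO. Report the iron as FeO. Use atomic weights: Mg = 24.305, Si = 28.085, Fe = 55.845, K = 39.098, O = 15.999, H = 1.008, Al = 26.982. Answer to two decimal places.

Molar mass of (Mg0.13Fe0.87)3KAlSi3O10(OH)2 = 0.39·24.305 + 2.61·55.845 + 1·39.098 + 1·26.982 + 3·28.085 + 12·15.999 + 2·1.008 = 499.573 g/mol.
Each formula unit contains 2.61 Fe, equivalent to 2.61/1 = 2.6100 mol FeO.
M(FeO) = 1×55.845 + 1×15.999 = 71.844 g/mol.
Mass of FeO per formula unit = 2.6100 × 71.844 = 187.513 g.
FeO wt% = 187.513 / 499.573 × 100 = 37.53%.

37.53 wt%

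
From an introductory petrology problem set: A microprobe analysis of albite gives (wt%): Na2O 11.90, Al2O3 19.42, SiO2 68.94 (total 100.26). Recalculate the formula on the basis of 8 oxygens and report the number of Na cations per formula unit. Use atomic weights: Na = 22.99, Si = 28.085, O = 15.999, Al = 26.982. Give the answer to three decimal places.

1.005 Na apfu

Na2O: 11.90/61.979 = 0.19200 mol → 0.38400 mol Na, 0.19200 mol O.
Al2O3: 19.42/101.961 = 0.19046 mol → 0.38092 mol Al, 0.57138 mol O.
SiO2: 68.94/60.083 = 1.14741 mol → 1.14741 mol Si, 2.29482 mol O.
Total oxygen = 3.05820 mol. Normalization factor = 8/3.05820 = 2.61592.
Na per 8 O = 0.38400 × 2.61592 = 1.005.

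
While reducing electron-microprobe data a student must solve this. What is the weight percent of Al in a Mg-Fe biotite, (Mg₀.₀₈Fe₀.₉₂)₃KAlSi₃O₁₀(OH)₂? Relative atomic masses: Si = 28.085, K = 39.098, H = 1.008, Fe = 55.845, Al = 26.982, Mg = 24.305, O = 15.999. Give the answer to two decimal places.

Molar mass of (Mg₀.₀₈Fe₀.₉₂)₃KAlSi₃O₁₀(OH)₂: 0.24*24.305 + 2.76*55.845 + 1*39.098 + 1*26.982 + 3*28.085 + 12*15.999 + 2*1.008 = 504.304 g/mol.
Mass of Al per formula unit: 1 × 26.982 = 26.982 g.
Weight fraction Al = 26.982 / 504.304 = 0.0535.

5.35 mass %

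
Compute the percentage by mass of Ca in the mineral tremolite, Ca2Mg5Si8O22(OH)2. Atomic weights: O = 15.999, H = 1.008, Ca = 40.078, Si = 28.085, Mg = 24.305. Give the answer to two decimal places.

M(Ca2Mg5Si8O22(OH)2) = 812.353 g/mol.
Ca contributes 2 × 40.078 = 80.156 g per mole.
80.156/812.353 = 0.0987 → 9.87%.

9.87 weight percent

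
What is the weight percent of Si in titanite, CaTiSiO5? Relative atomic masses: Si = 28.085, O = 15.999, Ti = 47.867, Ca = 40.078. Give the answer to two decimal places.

Formula mass = 1·40.078 + 1·47.867 + 1·28.085 + 5·15.999 = 196.025 g/mol, of which 28.085 g is Si.
So Si makes up 28.085/196.025 = 0.1433 of the mass, i.e. 14.33%.

14.33 weight percent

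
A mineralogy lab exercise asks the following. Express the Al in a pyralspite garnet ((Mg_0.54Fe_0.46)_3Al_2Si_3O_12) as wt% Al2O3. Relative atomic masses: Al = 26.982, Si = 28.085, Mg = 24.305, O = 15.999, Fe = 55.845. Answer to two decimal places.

22.83 wt%

Molar mass of (Mg_0.54Fe_0.46)_3Al_2Si_3O_12 = 1.62·24.305 + 1.38·55.845 + 2·26.982 + 3·28.085 + 12·15.999 = 446.647 g/mol.
Each formula unit contains 2 Al, equivalent to 2/2 = 1.0000 mol Al2O3.
M(Al2O3) = 2×26.982 + 3×15.999 = 101.961 g/mol.
Mass of Al2O3 per formula unit = 1.0000 × 101.961 = 101.961 g.
Al2O3 wt% = 101.961 / 446.647 × 100 = 22.83%.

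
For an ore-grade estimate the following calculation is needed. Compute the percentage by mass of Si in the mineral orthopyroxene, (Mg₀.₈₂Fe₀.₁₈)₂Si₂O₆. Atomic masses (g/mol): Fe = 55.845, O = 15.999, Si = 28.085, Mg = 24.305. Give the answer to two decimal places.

M((Mg₀.₈₂Fe₀.₁₈)₂Si₂O₆) = 212.128 g/mol.
Si contributes 2 × 28.085 = 56.170 g per mole.
56.170/212.128 = 0.2648 → 26.48%.

26.48 weight percent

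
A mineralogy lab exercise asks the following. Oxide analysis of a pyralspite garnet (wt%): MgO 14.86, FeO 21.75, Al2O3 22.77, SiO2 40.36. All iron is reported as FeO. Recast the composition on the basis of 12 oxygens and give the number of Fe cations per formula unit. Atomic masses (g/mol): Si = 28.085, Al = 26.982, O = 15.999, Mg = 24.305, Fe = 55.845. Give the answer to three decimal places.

1.353 Fe apfu

MgO: 14.86/40.304 = 0.36870 mol → 0.36870 mol Mg, 0.36870 mol O.
FeO: 21.75/71.844 = 0.30274 mol → 0.30274 mol Fe, 0.30274 mol O.
Al2O3: 22.77/101.961 = 0.22332 mol → 0.44664 mol Al, 0.66996 mol O.
SiO2: 40.36/60.083 = 0.67174 mol → 0.67174 mol Si, 1.34348 mol O.
Total oxygen = 2.68488 mol. Normalization factor = 12/2.68488 = 4.46947.
Fe per 12 O = 0.30274 × 4.46947 = 1.353.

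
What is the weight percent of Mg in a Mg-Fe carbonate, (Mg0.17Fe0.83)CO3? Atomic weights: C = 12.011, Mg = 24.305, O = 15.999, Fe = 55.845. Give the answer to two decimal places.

3.74 wt%

Formula mass = 0.17*24.305 + 0.83*55.845 + 1*12.011 + 3*15.999 = 110.491 g/mol, of which 4.132 g is Mg.
So Mg makes up 4.132/110.491 = 0.0374 of the mass, i.e. 3.74%.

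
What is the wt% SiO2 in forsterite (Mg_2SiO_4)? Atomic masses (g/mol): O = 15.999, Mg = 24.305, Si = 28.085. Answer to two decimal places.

42.71 wt%

Molar mass of Mg_2SiO_4 = 2×24.305 + 1×28.085 + 4×15.999 = 140.691 g/mol.
Each formula unit contains 1 Si, equivalent to 1/1 = 1.0000 mol SiO2.
M(SiO2) = 1×28.085 + 2×15.999 = 60.083 g/mol.
Mass of SiO2 per formula unit = 1.0000 × 60.083 = 60.083 g.
SiO2 wt% = 60.083 / 140.691 × 100 = 42.71%.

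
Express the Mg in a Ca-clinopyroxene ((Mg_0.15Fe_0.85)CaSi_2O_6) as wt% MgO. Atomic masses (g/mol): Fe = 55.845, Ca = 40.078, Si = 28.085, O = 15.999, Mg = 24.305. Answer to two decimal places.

2.48 wt%

Molar mass of (Mg_0.15Fe_0.85)CaSi_2O_6 = 0.15·24.305 + 0.85·55.845 + 1·40.078 + 2·28.085 + 6·15.999 = 243.356 g/mol.
Each formula unit contains 0.15 Mg, equivalent to 0.15/1 = 0.1500 mol MgO.
M(MgO) = 1×24.305 + 1×15.999 = 40.304 g/mol.
Mass of MgO per formula unit = 0.1500 × 40.304 = 6.046 g.
MgO wt% = 6.046 / 243.356 × 100 = 2.48%.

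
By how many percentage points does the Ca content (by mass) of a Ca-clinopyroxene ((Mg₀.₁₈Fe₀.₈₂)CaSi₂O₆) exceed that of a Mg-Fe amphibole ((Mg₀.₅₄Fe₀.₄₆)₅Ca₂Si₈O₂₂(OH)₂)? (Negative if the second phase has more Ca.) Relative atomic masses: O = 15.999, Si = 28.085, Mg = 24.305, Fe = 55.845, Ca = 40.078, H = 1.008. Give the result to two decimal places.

First mineral: 40.078 g Ca in 242.410 g formula = 16.53 wt% Ca.
Second mineral: 80.156 g Ca in 884.895 g formula = 9.06 wt% Ca.
16.53% − 9.06% gives a difference of 7.47 percentage points.

7.47 percentage points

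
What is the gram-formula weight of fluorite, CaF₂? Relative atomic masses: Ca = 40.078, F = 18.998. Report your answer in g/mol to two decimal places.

Ca: 1 × 40.078 = 40.0780
F: 2 × 18.998 = 37.9960
Summing the contributions gives the formula mass.

78.07 g/mol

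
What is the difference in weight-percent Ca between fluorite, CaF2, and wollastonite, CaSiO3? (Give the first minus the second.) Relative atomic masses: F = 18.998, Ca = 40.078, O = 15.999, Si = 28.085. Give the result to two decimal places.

16.83 percentage points

Ca in CaF2: molar mass 78.074 g/mol; 1×40.078 = 40.078 g → 51.33 wt%.
Ca in CaSiO3: molar mass 116.160 g/mol; 1×40.078 = 40.078 g → 34.50 wt%.
Difference = 51.33 − 34.50 = 16.83 percentage points.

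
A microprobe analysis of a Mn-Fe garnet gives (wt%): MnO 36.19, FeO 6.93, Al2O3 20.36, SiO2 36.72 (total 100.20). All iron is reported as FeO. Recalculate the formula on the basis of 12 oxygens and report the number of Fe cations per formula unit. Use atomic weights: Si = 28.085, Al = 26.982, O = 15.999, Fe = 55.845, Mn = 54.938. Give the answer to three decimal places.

0.477 Fe apfu

36.19 wt% MnO ÷ 70.937 g/mol = 0.51017 mol, giving 0.51017 Mn and 0.51017 O.
6.93 wt% FeO ÷ 71.844 g/mol = 0.09646 mol, giving 0.09646 Fe and 0.09646 O.
20.36 wt% Al2O3 ÷ 101.961 g/mol = 0.19968 mol, giving 0.39936 Al and 0.59904 O.
36.72 wt% SiO2 ÷ 60.083 g/mol = 0.61115 mol, giving 0.61115 Si and 1.22230 O.
Oxygen sums to 2.42797; scaling by 12/2.42797 = 4.94240 puts the formula on 12 O.
Fe: 0.09646 × 4.94240 = 0.477 atoms per formula unit.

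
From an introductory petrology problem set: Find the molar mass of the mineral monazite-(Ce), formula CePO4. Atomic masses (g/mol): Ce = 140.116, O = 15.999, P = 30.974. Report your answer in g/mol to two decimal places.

M = 1(140.116) + 1(30.974) + 4(15.999)

235.09 g/mol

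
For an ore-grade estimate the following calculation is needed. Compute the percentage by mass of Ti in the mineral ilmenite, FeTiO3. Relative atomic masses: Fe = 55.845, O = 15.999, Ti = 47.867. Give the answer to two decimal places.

31.55 wt%

Molar mass of FeTiO3: 1×55.845 + 1×47.867 + 3×15.999 = 151.709 g/mol.
Mass of Ti per formula unit: 1 × 47.867 = 47.867 g.
Weight fraction Ti = 47.867 / 151.709 = 0.3155.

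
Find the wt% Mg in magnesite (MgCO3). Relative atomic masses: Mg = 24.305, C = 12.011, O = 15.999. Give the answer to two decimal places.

Molar mass of MgCO3: 1×24.305 + 1×12.011 + 3×15.999 = 84.313 g/mol.
Mass of Mg per formula unit: 1 × 24.305 = 24.305 g.
Weight fraction Mg = 24.305 / 84.313 = 0.2883.

28.83 wt%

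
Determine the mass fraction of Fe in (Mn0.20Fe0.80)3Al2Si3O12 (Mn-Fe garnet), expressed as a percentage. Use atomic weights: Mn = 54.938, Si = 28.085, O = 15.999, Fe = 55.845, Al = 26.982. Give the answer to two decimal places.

M((Mn0.20Fe0.80)3Al2Si3O12) = 497.198 g/mol.
Fe contributes 2.40 × 55.845 = 134.028 g per mole.
134.028/497.198 = 0.2696 → 26.96%.

26.96 weight percent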